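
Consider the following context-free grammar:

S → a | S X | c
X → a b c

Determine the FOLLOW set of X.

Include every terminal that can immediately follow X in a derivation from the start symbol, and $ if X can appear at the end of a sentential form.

We compute FOLLOW(X) using the standard algorithm.
FOLLOW(S) starts with {$}.
FIRST(S) = {a, c}
FIRST(X) = {a}
FOLLOW(S) = {$, a}
FOLLOW(X) = {$, a}
Therefore, FOLLOW(X) = {$, a}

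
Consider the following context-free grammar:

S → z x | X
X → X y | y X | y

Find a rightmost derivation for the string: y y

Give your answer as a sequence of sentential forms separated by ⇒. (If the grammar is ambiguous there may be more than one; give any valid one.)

S ⇒ X ⇒ X y ⇒ y y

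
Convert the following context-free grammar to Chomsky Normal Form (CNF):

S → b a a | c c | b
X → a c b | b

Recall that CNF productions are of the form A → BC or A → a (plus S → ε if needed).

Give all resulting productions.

TB → b; TA → a; TC → c; S → b; X → b; S → TB X0; X0 → TA TA; S → TC TC; X → TA X1; X1 → TC TB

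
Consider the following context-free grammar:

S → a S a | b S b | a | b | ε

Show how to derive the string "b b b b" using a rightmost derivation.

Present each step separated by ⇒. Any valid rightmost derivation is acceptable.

S ⇒ b S b ⇒ b b S b b ⇒ b b b b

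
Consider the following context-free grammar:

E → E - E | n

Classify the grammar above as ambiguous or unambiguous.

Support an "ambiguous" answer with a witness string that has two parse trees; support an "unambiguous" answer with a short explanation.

Ambiguous - the string 'n - n - n' has two distinct parse trees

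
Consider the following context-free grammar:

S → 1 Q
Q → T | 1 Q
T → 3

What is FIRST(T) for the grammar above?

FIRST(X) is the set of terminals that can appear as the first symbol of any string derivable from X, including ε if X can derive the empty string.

We compute FIRST(T) using the standard algorithm.
FIRST(Q) = {1, 3}
FIRST(S) = {1}
FIRST(T) = {3}
Therefore, FIRST(T) = {3}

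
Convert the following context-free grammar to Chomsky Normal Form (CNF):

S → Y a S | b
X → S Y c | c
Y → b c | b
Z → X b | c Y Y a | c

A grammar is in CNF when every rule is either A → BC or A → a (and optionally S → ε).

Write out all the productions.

TA → a; S → b; TC → c; X → c; TB → b; Y → b; Z → c; S → Y X0; X0 → TA S; X → S X1; X1 → Y TC; Y → TB TC; Z → X TB; Z → TC X2; X2 → Y X3; X3 → Y TA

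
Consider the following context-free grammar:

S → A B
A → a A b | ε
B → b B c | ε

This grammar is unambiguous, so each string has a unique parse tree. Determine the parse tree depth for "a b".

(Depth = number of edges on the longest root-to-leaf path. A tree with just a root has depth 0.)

3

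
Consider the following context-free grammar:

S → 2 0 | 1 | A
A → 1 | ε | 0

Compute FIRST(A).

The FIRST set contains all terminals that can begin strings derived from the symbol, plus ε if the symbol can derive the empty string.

We compute FIRST(A) using the standard algorithm.
FIRST(A) = {0, 1, ε}
FIRST(S) = {0, 1, 2, ε}
Therefore, FIRST(A) = {0, 1, ε}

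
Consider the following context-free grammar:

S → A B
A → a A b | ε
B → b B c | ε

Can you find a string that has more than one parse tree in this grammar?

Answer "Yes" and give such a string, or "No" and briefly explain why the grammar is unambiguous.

No - the grammar is unambiguous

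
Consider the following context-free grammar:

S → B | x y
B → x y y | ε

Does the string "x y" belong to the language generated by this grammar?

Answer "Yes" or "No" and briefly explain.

Yes - a valid derivation exists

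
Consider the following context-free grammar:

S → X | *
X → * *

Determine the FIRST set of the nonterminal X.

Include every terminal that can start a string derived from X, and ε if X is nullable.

We compute FIRST(X) using the standard algorithm.
FIRST(S) = {*}
FIRST(X) = {*}
Therefore, FIRST(X) = {*}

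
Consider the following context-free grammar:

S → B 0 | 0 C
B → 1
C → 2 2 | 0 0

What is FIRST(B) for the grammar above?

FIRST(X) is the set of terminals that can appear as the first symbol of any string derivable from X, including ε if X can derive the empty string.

We compute FIRST(B) using the standard algorithm.
FIRST(B) = {1}
FIRST(C) = {0, 2}
FIRST(S) = {0, 1}
Therefore, FIRST(B) = {1}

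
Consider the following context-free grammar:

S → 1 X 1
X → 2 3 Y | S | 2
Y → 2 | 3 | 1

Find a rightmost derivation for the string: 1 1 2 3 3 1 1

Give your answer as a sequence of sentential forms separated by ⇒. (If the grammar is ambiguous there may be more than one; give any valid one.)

S ⇒ 1 X 1 ⇒ 1 S 1 ⇒ 1 1 X 1 1 ⇒ 1 1 2 3 Y 1 1 ⇒ 1 1 2 3 3 1 1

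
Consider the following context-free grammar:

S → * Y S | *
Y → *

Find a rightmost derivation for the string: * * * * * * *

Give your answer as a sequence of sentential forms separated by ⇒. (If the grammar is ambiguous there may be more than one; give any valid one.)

S ⇒ * Y S ⇒ * Y * Y S ⇒ * Y * Y * Y S ⇒ * Y * Y * Y * ⇒ * Y * Y * * * ⇒ * Y * * * * * ⇒ * * * * * * *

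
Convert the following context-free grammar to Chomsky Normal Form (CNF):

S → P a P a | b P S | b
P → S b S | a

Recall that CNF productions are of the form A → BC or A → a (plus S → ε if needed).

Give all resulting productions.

TA → a; TB → b; S → b; P → a; S → P X0; X0 → TA X1; X1 → P TA; S → TB X2; X2 → P S; P → S X3; X3 → TB S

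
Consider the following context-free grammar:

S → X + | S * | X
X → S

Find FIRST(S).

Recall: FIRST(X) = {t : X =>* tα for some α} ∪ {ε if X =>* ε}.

We compute FIRST(S) using the standard algorithm.
FIRST(S) = {}
FIRST(X) = {}
Therefore, FIRST(S) = {}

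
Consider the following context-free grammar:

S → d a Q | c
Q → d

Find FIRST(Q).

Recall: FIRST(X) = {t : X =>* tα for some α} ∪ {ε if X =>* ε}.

We compute FIRST(Q) using the standard algorithm.
FIRST(Q) = {d}
FIRST(S) = {c, d}
Therefore, FIRST(Q) = {d}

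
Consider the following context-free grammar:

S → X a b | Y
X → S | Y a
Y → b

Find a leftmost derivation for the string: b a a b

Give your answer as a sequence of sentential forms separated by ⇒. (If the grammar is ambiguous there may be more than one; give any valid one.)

S ⇒ X a b ⇒ Y a a b ⇒ b a a b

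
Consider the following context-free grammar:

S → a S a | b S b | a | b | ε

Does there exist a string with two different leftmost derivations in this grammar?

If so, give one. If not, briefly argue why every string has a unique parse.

No - every string in the language has a unique leftmost derivation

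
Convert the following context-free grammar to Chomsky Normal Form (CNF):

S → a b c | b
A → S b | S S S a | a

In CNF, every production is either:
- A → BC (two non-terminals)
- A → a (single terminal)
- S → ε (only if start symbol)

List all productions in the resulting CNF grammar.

TA → a; TB → b; TC → c; S → b; A → a; S → TA X0; X0 → TB TC; A → S TB; A → S X1; X1 → S X2; X2 → S TA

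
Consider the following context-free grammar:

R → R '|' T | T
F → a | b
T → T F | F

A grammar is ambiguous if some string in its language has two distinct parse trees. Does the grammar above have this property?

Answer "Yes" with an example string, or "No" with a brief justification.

No - the grammar is unambiguous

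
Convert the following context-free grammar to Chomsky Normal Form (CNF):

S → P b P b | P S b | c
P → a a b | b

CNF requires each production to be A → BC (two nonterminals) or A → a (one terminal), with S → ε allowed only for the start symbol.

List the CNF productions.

TB → b; S → c; TA → a; P → b; S → P X0; X0 → TB X1; X1 → P TB; S → P X2; X2 → S TB; P → TA X3; X3 → TA TB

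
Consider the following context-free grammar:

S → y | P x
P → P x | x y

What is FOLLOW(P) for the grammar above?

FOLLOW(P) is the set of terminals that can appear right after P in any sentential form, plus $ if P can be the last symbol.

We compute FOLLOW(P) using the standard algorithm.
FOLLOW(S) starts with {$}.
FIRST(P) = {x}
FIRST(S) = {x, y}
FOLLOW(P) = {x}
FOLLOW(S) = {$}
Therefore, FOLLOW(P) = {x}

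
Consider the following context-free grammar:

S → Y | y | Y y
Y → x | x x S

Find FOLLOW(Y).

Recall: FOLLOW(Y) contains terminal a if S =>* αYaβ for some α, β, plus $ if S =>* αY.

We compute FOLLOW(Y) using the standard algorithm.
FOLLOW(S) starts with {$}.
FIRST(S) = {x, y}
FIRST(Y) = {x}
FOLLOW(S) = {$, y}
FOLLOW(Y) = {$, y}
Therefore, FOLLOW(Y) = {$, y}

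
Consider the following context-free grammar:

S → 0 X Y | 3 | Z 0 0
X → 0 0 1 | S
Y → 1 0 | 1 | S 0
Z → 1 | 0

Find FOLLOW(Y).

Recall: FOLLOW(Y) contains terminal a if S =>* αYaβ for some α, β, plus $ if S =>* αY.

We compute FOLLOW(Y) using the standard algorithm.
FOLLOW(S) starts with {$}.
FIRST(S) = {0, 1, 3}
FIRST(X) = {0, 1, 3}
FIRST(Y) = {0, 1, 3}
FIRST(Z) = {0, 1}
FOLLOW(S) = {$, 0, 1, 3}
FOLLOW(X) = {0, 1, 3}
FOLLOW(Y) = {$, 0, 1, 3}
FOLLOW(Z) = {0}
Therefore, FOLLOW(Y) = {$, 0, 1, 3}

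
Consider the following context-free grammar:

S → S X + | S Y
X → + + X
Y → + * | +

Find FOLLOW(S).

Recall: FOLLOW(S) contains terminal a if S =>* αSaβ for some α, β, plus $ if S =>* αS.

We compute FOLLOW(S) using the standard algorithm.
FOLLOW(S) starts with {$}.
FIRST(S) = {}
FIRST(X) = {+}
FIRST(Y) = {+}
FOLLOW(S) = {$, +}
FOLLOW(X) = {+}
FOLLOW(Y) = {$, +}
Therefore, FOLLOW(S) = {$, +}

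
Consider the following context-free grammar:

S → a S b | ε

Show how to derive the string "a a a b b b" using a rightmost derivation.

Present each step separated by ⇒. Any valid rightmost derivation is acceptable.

S ⇒ a S b ⇒ a a S b b ⇒ a a a S b b b ⇒ a a a b b b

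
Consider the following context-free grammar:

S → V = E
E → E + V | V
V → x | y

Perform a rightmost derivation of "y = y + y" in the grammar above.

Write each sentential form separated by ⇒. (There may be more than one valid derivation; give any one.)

S ⇒ V = E ⇒ V = E + V ⇒ V = E + y ⇒ V = V + y ⇒ V = y + y ⇒ y = y + y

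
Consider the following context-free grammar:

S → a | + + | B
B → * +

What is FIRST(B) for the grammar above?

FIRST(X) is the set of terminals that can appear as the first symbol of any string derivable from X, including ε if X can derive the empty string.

We compute FIRST(B) using the standard algorithm.
FIRST(B) = {*}
FIRST(S) = {*, +, a}
Therefore, FIRST(B) = {*}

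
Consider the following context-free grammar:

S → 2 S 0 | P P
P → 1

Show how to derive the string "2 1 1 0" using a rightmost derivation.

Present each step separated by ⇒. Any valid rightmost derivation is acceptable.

S ⇒ 2 S 0 ⇒ 2 P P 0 ⇒ 2 P 1 0 ⇒ 2 1 1 0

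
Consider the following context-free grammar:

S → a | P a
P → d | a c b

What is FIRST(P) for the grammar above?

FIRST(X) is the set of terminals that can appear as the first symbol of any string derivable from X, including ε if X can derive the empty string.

We compute FIRST(P) using the standard algorithm.
FIRST(P) = {a, d}
FIRST(S) = {a, d}
Therefore, FIRST(P) = {a, d}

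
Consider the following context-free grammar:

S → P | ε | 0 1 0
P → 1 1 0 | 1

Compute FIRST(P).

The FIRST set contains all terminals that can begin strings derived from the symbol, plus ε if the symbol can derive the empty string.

We compute FIRST(P) using the standard algorithm.
FIRST(P) = {1}
FIRST(S) = {0, 1, ε}
Therefore, FIRST(P) = {1}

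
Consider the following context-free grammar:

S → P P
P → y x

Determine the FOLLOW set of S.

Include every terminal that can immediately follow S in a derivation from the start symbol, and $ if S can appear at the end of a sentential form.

We compute FOLLOW(S) using the standard algorithm.
FOLLOW(S) starts with {$}.
FIRST(P) = {y}
FIRST(S) = {y}
FOLLOW(P) = {$, y}
FOLLOW(S) = {$}
Therefore, FOLLOW(S) = {$}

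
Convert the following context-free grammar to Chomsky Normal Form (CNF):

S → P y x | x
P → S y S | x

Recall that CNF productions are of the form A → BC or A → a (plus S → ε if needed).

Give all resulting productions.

TY → y; TX → x; S → x; P → x; S → P X0; X0 → TY TX; P → S X1; X1 → TY S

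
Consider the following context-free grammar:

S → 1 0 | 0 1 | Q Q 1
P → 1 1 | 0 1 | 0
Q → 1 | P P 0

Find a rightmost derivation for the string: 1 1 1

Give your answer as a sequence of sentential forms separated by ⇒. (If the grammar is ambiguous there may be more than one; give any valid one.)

S ⇒ Q Q 1 ⇒ Q 1 1 ⇒ 1 1 1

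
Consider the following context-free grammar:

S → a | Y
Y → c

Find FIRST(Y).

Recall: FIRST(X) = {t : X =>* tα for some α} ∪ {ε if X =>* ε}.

We compute FIRST(Y) using the standard algorithm.
FIRST(S) = {a, c}
FIRST(Y) = {c}
Therefore, FIRST(Y) = {c}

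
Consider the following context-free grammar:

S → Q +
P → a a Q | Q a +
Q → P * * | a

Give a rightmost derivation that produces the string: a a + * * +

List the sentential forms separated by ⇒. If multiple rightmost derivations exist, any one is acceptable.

S ⇒ Q + ⇒ P * * + ⇒ Q a + * * + ⇒ a a + * * +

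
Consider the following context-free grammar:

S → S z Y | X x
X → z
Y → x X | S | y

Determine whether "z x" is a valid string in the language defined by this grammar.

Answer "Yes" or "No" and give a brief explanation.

Yes - a valid derivation exists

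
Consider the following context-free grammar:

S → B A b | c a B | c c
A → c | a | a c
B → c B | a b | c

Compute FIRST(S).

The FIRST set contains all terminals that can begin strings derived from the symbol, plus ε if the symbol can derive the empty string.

We compute FIRST(S) using the standard algorithm.
FIRST(A) = {a, c}
FIRST(B) = {a, c}
FIRST(S) = {a, c}
Therefore, FIRST(S) = {a, c}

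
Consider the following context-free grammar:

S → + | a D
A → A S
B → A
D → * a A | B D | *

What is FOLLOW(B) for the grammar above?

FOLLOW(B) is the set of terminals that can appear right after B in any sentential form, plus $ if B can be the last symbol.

We compute FOLLOW(B) using the standard algorithm.
FOLLOW(S) starts with {$}.
FIRST(A) = {}
FIRST(B) = {}
FIRST(D) = {*}
FIRST(S) = {+, a}
FOLLOW(A) = {$, *, +, a}
FOLLOW(B) = {*}
FOLLOW(D) = {$, *, +, a}
FOLLOW(S) = {$, *, +, a}
Therefore, FOLLOW(B) = {*}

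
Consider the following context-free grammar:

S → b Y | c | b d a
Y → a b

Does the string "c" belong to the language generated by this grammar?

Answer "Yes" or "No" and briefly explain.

Yes - a valid derivation exists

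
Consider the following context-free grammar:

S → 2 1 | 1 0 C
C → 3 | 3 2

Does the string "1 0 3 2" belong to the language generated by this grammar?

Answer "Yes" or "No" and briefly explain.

Yes - a valid derivation exists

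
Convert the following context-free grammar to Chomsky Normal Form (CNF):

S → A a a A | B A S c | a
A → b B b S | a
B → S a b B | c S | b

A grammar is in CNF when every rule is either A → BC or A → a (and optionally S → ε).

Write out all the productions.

TA → a; TC → c; S → a; TB → b; A → a; B → b; S → A X0; X0 → TA X1; X1 → TA A; S → B X2; X2 → A X3; X3 → S TC; A → TB X4; X4 → B X5; X5 → TB S; B → S X6; X6 → TA X7; X7 → TB B; B → TC S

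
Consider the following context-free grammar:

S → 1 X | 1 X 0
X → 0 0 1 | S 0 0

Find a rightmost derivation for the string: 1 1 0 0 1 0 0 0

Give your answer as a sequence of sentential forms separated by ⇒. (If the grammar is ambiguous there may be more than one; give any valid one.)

S ⇒ 1 X ⇒ 1 S 0 0 ⇒ 1 1 X 0 0 0 ⇒ 1 1 0 0 1 0 0 0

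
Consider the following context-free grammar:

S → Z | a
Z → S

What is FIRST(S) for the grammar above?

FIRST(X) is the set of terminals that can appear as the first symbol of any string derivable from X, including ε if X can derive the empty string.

We compute FIRST(S) using the standard algorithm.
FIRST(S) = {a}
FIRST(Z) = {a}
Therefore, FIRST(S) = {a}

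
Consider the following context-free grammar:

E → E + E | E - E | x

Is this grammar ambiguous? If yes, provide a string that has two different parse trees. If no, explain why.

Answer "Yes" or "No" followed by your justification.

Yes - the string 'x - x - x + x + x' has two distinct leftmost derivations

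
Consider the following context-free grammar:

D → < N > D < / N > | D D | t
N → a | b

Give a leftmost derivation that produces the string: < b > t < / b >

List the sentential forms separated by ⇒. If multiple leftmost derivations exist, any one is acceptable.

D ⇒ < N > D < / N > ⇒ < b > D < / N > ⇒ < b > t < / N > ⇒ < b > t < / b >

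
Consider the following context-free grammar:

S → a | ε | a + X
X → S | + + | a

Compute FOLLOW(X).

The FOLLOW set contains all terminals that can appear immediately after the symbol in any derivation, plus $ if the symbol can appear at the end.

We compute FOLLOW(X) using the standard algorithm.
FOLLOW(S) starts with {$}.
FIRST(S) = {a, ε}
FIRST(X) = {+, a, ε}
FOLLOW(S) = {$}
FOLLOW(X) = {$}
Therefore, FOLLOW(X) = {$}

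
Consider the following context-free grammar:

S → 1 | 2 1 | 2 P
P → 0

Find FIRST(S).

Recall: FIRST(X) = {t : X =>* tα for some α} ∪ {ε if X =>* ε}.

We compute FIRST(S) using the standard algorithm.
FIRST(P) = {0}
FIRST(S) = {1, 2}
Therefore, FIRST(S) = {1, 2}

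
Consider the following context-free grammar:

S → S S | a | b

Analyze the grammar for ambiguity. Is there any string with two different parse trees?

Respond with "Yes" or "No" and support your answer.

Yes - the string 'b a a b b b' has two distinct parse trees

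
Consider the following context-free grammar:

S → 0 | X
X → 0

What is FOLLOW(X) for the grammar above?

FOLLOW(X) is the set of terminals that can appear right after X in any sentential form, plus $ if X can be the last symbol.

We compute FOLLOW(X) using the standard algorithm.
FOLLOW(S) starts with {$}.
FIRST(S) = {0}
FIRST(X) = {0}
FOLLOW(S) = {$}
FOLLOW(X) = {$}
Therefore, FOLLOW(X) = {$}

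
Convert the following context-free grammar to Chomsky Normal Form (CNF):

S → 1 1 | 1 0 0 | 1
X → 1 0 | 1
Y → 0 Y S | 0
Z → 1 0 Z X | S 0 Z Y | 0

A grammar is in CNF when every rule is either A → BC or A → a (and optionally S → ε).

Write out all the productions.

T1 → 1; T0 → 0; S → 1; X → 1; Y → 0; Z → 0; S → T1 T1; S → T1 X0; X0 → T0 T0; X → T1 T0; Y → T0 X1; X1 → Y S; Z → T1 X2; X2 → T0 X3; X3 → Z X; Z → S X4; X4 → T0 X5; X5 → Z Y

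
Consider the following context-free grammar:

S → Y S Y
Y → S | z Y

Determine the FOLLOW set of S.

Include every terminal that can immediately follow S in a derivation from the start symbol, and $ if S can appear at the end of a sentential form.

We compute FOLLOW(S) using the standard algorithm.
FOLLOW(S) starts with {$}.
FIRST(S) = {z}
FIRST(Y) = {z}
FOLLOW(S) = {$, z}
FOLLOW(Y) = {$, z}
Therefore, FOLLOW(S) = {$, z}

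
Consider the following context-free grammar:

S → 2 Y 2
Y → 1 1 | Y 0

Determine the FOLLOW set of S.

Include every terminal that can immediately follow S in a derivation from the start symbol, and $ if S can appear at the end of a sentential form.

We compute FOLLOW(S) using the standard algorithm.
FOLLOW(S) starts with {$}.
FIRST(S) = {2}
FIRST(Y) = {1}
FOLLOW(S) = {$}
FOLLOW(Y) = {0, 2}
Therefore, FOLLOW(S) = {$}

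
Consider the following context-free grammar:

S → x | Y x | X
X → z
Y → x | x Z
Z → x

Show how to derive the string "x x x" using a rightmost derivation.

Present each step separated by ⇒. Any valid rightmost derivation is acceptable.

S ⇒ Y x ⇒ x Z x ⇒ x x x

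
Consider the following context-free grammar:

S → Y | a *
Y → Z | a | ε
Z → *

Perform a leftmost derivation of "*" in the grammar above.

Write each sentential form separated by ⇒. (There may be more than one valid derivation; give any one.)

S ⇒ Y ⇒ Z ⇒ *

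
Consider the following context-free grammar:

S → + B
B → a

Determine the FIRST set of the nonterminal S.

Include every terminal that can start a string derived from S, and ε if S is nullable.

We compute FIRST(S) using the standard algorithm.
FIRST(B) = {a}
FIRST(S) = {+}
Therefore, FIRST(S) = {+}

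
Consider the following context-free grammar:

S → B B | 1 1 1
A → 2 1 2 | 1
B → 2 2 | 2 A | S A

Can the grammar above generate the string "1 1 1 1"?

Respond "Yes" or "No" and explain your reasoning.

No - no valid derivation exists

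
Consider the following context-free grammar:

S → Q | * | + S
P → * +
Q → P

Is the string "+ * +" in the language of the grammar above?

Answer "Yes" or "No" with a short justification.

Yes - a valid derivation exists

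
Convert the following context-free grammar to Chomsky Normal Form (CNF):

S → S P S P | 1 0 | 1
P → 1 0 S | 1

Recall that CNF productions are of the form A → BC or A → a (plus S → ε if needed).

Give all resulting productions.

T1 → 1; T0 → 0; S → 1; P → 1; S → S X0; X0 → P X1; X1 → S P; S → T1 T0; P → T1 X2; X2 → T0 S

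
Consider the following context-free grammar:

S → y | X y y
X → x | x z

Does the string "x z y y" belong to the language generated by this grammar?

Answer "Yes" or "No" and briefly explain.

Yes - a valid derivation exists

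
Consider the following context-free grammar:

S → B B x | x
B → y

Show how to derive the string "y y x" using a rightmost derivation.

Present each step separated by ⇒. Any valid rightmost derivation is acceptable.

S ⇒ B B x ⇒ B y x ⇒ y y x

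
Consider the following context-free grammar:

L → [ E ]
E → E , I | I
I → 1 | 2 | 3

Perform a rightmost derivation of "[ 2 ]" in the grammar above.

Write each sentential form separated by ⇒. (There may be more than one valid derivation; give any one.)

L ⇒ [ E ] ⇒ [ I ] ⇒ [ 2 ]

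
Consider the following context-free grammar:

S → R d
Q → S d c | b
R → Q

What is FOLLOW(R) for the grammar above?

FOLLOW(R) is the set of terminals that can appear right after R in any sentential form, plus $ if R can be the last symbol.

We compute FOLLOW(R) using the standard algorithm.
FOLLOW(S) starts with {$}.
FIRST(Q) = {b}
FIRST(R) = {b}
FIRST(S) = {b}
FOLLOW(Q) = {d}
FOLLOW(R) = {d}
FOLLOW(S) = {$, d}
Therefore, FOLLOW(R) = {d}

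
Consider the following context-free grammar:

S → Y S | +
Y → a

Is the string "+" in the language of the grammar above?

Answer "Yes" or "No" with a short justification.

Yes - a valid derivation exists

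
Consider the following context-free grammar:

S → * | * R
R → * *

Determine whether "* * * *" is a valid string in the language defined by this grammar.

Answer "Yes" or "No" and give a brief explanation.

No - no valid derivation exists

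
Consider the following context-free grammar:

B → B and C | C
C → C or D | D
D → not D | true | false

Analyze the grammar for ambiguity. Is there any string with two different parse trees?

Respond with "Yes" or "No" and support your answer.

No - the grammar is unambiguous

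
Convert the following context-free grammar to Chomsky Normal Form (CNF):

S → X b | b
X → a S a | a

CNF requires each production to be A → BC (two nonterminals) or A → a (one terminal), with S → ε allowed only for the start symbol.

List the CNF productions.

TB → b; S → b; TA → a; X → a; S → X TB; X → TA X0; X0 → S TA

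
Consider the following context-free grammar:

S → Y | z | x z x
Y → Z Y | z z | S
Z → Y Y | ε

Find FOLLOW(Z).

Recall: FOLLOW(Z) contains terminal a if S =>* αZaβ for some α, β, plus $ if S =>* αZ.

We compute FOLLOW(Z) using the standard algorithm.
FOLLOW(S) starts with {$}.
FIRST(S) = {x, z}
FIRST(Y) = {x, z}
FIRST(Z) = {x, z, ε}
FOLLOW(S) = {$, x, z}
FOLLOW(Y) = {$, x, z}
FOLLOW(Z) = {x, z}
Therefore, FOLLOW(Z) = {x, z}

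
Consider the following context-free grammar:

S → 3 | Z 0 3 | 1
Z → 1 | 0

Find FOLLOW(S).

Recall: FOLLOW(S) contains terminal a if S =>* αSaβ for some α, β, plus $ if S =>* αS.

We compute FOLLOW(S) using the standard algorithm.
FOLLOW(S) starts with {$}.
FIRST(S) = {0, 1, 3}
FIRST(Z) = {0, 1}
FOLLOW(S) = {$}
FOLLOW(Z) = {0}
Therefore, FOLLOW(S) = {$}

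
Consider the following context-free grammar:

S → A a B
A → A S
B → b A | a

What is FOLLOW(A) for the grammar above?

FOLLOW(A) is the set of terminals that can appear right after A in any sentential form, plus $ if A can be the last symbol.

We compute FOLLOW(A) using the standard algorithm.
FOLLOW(S) starts with {$}.
FIRST(A) = {}
FIRST(B) = {a, b}
FIRST(S) = {}
FOLLOW(A) = {$, a}
FOLLOW(B) = {$, a}
FOLLOW(S) = {$, a}
Therefore, FOLLOW(A) = {$, a}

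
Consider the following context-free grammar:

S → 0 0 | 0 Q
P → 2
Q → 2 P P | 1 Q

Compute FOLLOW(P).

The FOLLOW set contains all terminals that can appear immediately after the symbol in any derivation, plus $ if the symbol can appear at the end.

We compute FOLLOW(P) using the standard algorithm.
FOLLOW(S) starts with {$}.
FIRST(P) = {2}
FIRST(Q) = {1, 2}
FIRST(S) = {0}
FOLLOW(P) = {$, 2}
FOLLOW(Q) = {$}
FOLLOW(S) = {$}
Therefore, FOLLOW(P) = {$, 2}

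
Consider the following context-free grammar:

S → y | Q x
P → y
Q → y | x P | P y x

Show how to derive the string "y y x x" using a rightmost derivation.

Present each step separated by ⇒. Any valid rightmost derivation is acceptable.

S ⇒ Q x ⇒ P y x x ⇒ y y x x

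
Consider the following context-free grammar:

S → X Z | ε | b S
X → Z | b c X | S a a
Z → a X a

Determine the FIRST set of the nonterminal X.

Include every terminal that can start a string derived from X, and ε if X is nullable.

We compute FIRST(X) using the standard algorithm.
FIRST(S) = {a, b, ε}
FIRST(X) = {a, b}
FIRST(Z) = {a}
Therefore, FIRST(X) = {a, b}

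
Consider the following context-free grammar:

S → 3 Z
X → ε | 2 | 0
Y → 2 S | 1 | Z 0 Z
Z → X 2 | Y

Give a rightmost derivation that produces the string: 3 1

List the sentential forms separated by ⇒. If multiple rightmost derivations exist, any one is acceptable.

S ⇒ 3 Z ⇒ 3 Y ⇒ 3 1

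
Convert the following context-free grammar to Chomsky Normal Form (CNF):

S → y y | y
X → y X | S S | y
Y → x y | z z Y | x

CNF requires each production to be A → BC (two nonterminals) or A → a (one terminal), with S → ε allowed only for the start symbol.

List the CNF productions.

TY → y; S → y; X → y; TX → x; TZ → z; Y → x; S → TY TY; X → TY X; X → S S; Y → TX TY; Y → TZ X0; X0 → TZ Y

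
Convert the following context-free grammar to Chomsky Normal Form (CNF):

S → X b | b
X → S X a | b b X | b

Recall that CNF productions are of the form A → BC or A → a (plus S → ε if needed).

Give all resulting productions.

TB → b; S → b; TA → a; X → b; S → X TB; X → S X0; X0 → X TA; X → TB X1; X1 → TB X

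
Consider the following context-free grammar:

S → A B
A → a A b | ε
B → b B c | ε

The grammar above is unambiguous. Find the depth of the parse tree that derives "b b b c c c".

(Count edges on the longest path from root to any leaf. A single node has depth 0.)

5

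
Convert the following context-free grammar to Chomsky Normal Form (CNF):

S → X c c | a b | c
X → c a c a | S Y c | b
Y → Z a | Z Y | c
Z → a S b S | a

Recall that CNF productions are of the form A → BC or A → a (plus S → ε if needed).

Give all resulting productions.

TC → c; TA → a; TB → b; S → c; X → b; Y → c; Z → a; S → X X0; X0 → TC TC; S → TA TB; X → TC X1; X1 → TA X2; X2 → TC TA; X → S X3; X3 → Y TC; Y → Z TA; Y → Z Y; Z → TA X4; X4 → S X5; X5 → TB S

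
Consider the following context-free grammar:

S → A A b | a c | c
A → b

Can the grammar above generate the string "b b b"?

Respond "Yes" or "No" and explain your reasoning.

Yes - a valid derivation exists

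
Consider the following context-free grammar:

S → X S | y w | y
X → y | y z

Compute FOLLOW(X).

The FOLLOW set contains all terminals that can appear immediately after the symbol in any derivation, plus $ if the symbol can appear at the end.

We compute FOLLOW(X) using the standard algorithm.
FOLLOW(S) starts with {$}.
FIRST(S) = {y}
FIRST(X) = {y}
FOLLOW(S) = {$}
FOLLOW(X) = {y}
Therefore, FOLLOW(X) = {y}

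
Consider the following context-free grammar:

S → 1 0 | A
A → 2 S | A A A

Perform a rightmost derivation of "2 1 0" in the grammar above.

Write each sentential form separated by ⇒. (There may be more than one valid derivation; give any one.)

S ⇒ A ⇒ 2 S ⇒ 2 1 0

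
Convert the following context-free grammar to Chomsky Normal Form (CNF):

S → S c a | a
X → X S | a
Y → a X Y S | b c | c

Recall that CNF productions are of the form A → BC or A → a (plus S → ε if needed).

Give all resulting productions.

TC → c; TA → a; S → a; X → a; TB → b; Y → c; S → S X0; X0 → TC TA; X → X S; Y → TA X1; X1 → X X2; X2 → Y S; Y → TB TC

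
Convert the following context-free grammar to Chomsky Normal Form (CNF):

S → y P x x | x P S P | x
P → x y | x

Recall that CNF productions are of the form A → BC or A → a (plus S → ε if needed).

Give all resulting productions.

TY → y; TX → x; S → x; P → x; S → TY X0; X0 → P X1; X1 → TX TX; S → TX X2; X2 → P X3; X3 → S P; P → TX TY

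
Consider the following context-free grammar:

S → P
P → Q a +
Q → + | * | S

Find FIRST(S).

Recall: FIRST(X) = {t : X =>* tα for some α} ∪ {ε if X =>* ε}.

We compute FIRST(S) using the standard algorithm.
FIRST(P) = {*, +}
FIRST(Q) = {*, +}
FIRST(S) = {*, +}
Therefore, FIRST(S) = {*, +}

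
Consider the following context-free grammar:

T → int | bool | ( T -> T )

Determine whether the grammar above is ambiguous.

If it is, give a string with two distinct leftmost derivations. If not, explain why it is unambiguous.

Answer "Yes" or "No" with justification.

No - the grammar is unambiguous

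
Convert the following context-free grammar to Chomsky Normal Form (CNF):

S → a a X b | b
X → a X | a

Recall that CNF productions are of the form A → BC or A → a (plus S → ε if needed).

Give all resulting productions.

TA → a; TB → b; S → b; X → a; S → TA X0; X0 → TA X1; X1 → X TB; X → TA X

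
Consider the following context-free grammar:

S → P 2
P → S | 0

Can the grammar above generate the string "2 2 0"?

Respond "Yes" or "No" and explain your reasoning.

No - no valid derivation exists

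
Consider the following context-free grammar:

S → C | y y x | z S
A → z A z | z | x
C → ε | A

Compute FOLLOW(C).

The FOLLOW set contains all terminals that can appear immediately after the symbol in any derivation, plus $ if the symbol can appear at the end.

We compute FOLLOW(C) using the standard algorithm.
FOLLOW(S) starts with {$}.
FIRST(A) = {x, z}
FIRST(C) = {x, z, ε}
FIRST(S) = {x, y, z, ε}
FOLLOW(A) = {$, z}
FOLLOW(C) = {$}
FOLLOW(S) = {$}
Therefore, FOLLOW(C) = {$}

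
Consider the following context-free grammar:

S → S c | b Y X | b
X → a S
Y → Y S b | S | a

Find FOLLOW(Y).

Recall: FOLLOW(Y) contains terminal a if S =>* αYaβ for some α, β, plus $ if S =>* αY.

We compute FOLLOW(Y) using the standard algorithm.
FOLLOW(S) starts with {$}.
FIRST(S) = {b}
FIRST(X) = {a}
FIRST(Y) = {a, b}
FOLLOW(S) = {$, a, b, c}
FOLLOW(X) = {$, a, b, c}
FOLLOW(Y) = {a, b}
Therefore, FOLLOW(Y) = {a, b}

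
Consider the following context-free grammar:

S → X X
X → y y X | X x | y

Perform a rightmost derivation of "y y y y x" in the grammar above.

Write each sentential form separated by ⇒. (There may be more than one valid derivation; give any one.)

S ⇒ X X ⇒ X y y X ⇒ X y y X x ⇒ X y y y x ⇒ y y y y x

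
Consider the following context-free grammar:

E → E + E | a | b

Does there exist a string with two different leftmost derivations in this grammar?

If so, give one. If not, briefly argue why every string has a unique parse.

Yes - the string 'a + b + a + b + a' has two distinct leftmost derivations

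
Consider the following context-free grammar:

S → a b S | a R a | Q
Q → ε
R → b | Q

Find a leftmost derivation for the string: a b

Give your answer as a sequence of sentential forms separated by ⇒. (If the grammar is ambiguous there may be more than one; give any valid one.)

S ⇒ a b S ⇒ a b Q ⇒ a b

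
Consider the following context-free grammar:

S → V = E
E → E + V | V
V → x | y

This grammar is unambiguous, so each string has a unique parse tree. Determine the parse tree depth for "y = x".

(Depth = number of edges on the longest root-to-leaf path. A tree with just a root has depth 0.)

3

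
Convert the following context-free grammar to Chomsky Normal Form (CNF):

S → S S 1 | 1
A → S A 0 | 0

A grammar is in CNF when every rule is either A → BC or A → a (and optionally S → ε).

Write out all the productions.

T1 → 1; S → 1; T0 → 0; A → 0; S → S X0; X0 → S T1; A → S X1; X1 → A T0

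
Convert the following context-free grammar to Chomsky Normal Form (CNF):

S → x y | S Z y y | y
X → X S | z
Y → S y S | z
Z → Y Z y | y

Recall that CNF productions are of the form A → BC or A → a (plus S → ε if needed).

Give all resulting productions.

TX → x; TY → y; S → y; X → z; Y → z; Z → y; S → TX TY; S → S X0; X0 → Z X1; X1 → TY TY; X → X S; Y → S X2; X2 → TY S; Z → Y X3; X3 → Z TY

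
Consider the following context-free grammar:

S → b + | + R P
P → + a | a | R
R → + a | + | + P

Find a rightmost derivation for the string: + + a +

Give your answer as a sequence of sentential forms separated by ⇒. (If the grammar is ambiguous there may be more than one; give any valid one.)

S ⇒ + R P ⇒ + R R ⇒ + R + ⇒ + + a +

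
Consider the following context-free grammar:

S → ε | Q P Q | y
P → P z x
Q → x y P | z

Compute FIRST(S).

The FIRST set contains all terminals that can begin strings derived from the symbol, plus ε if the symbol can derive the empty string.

We compute FIRST(S) using the standard algorithm.
FIRST(P) = {}
FIRST(Q) = {x, z}
FIRST(S) = {x, y, z, ε}
Therefore, FIRST(S) = {x, y, z, ε}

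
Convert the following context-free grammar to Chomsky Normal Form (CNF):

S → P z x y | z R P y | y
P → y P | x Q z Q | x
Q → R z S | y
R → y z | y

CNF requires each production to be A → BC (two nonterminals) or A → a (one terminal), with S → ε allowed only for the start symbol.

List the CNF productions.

TZ → z; TX → x; TY → y; S → y; P → x; Q → y; R → y; S → P X0; X0 → TZ X1; X1 → TX TY; S → TZ X2; X2 → R X3; X3 → P TY; P → TY P; P → TX X4; X4 → Q X5; X5 → TZ Q; Q → R X6; X6 → TZ S; R → TY TZ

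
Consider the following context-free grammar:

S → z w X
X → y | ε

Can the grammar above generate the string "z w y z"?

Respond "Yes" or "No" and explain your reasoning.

No - no valid derivation exists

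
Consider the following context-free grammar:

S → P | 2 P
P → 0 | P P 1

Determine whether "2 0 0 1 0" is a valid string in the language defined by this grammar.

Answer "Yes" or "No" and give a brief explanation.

No - no valid derivation exists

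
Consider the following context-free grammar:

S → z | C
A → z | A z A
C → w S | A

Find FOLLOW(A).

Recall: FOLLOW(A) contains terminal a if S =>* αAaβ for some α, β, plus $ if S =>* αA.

We compute FOLLOW(A) using the standard algorithm.
FOLLOW(S) starts with {$}.
FIRST(A) = {z}
FIRST(C) = {w, z}
FIRST(S) = {w, z}
FOLLOW(A) = {$, z}
FOLLOW(C) = {$}
FOLLOW(S) = {$}
Therefore, FOLLOW(A) = {$, z}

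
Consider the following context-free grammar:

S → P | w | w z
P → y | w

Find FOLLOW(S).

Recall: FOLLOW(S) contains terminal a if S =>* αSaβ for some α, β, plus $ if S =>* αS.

We compute FOLLOW(S) using the standard algorithm.
FOLLOW(S) starts with {$}.
FIRST(P) = {w, y}
FIRST(S) = {w, y}
FOLLOW(P) = {$}
FOLLOW(S) = {$}
Therefore, FOLLOW(S) = {$}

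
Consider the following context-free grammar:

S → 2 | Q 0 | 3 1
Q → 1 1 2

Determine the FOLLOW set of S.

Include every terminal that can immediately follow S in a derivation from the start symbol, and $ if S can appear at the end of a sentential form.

We compute FOLLOW(S) using the standard algorithm.
FOLLOW(S) starts with {$}.
FIRST(Q) = {1}
FIRST(S) = {1, 2, 3}
FOLLOW(Q) = {0}
FOLLOW(S) = {$}
Therefore, FOLLOW(S) = {$}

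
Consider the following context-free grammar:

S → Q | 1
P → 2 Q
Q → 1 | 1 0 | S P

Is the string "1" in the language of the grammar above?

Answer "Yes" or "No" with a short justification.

Yes - a valid derivation exists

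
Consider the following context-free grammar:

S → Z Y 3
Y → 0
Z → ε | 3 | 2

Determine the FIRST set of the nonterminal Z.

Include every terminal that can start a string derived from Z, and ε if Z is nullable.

We compute FIRST(Z) using the standard algorithm.
FIRST(S) = {0, 2, 3}
FIRST(Y) = {0}
FIRST(Z) = {2, 3, ε}
Therefore, FIRST(Z) = {2, 3, ε}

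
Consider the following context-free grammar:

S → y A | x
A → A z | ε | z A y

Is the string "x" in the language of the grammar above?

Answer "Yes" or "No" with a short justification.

Yes - a valid derivation exists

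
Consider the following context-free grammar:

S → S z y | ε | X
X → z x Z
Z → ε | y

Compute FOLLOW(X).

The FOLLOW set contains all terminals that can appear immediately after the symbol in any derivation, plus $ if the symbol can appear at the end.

We compute FOLLOW(X) using the standard algorithm.
FOLLOW(S) starts with {$}.
FIRST(S) = {z, ε}
FIRST(X) = {z}
FIRST(Z) = {y, ε}
FOLLOW(S) = {$, z}
FOLLOW(X) = {$, z}
FOLLOW(Z) = {$, z}
Therefore, FOLLOW(X) = {$, z}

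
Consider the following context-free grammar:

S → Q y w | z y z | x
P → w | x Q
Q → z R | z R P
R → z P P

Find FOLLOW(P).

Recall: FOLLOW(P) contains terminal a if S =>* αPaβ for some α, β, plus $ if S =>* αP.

We compute FOLLOW(P) using the standard algorithm.
FOLLOW(S) starts with {$}.
FIRST(P) = {w, x}
FIRST(Q) = {z}
FIRST(R) = {z}
FIRST(S) = {x, z}
FOLLOW(P) = {w, x, y}
FOLLOW(Q) = {w, x, y}
FOLLOW(R) = {w, x, y}
FOLLOW(S) = {$}
Therefore, FOLLOW(P) = {w, x, y}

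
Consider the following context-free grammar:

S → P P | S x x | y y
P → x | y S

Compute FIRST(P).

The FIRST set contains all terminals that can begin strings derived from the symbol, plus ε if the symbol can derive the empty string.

We compute FIRST(P) using the standard algorithm.
FIRST(P) = {x, y}
FIRST(S) = {x, y}
Therefore, FIRST(P) = {x, y}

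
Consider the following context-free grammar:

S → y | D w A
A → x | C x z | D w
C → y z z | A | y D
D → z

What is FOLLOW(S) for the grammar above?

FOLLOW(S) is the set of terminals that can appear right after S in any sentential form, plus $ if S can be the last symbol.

We compute FOLLOW(S) using the standard algorithm.
FOLLOW(S) starts with {$}.
FIRST(A) = {x, y, z}
FIRST(C) = {x, y, z}
FIRST(D) = {z}
FIRST(S) = {y, z}
FOLLOW(A) = {$, x}
FOLLOW(C) = {x}
FOLLOW(D) = {w, x}
FOLLOW(S) = {$}
Therefore, FOLLOW(S) = {$}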